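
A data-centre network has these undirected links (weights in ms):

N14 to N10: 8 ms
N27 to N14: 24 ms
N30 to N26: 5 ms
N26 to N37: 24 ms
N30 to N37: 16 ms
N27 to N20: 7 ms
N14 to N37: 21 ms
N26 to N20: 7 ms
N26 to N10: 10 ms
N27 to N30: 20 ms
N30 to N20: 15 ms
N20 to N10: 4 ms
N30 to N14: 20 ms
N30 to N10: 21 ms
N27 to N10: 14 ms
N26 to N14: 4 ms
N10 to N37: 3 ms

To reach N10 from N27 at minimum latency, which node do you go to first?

Candidate routes:
N27 → N20 → N10: 7+4 = 11
N27 → N10: 14 = 14
Cheapest is N27 → N20 → N10 at 11 ms.
So from N27 the first move is to N20.

N20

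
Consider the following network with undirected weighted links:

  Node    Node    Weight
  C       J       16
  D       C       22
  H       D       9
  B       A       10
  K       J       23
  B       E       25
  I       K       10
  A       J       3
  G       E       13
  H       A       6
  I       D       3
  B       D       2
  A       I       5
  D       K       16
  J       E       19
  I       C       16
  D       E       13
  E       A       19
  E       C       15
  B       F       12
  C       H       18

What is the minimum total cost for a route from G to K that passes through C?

54

Shortest G→C: G–E–C = 28
Best C to K: C–I–K costing 26
Total via C: 28 + 26 = 54.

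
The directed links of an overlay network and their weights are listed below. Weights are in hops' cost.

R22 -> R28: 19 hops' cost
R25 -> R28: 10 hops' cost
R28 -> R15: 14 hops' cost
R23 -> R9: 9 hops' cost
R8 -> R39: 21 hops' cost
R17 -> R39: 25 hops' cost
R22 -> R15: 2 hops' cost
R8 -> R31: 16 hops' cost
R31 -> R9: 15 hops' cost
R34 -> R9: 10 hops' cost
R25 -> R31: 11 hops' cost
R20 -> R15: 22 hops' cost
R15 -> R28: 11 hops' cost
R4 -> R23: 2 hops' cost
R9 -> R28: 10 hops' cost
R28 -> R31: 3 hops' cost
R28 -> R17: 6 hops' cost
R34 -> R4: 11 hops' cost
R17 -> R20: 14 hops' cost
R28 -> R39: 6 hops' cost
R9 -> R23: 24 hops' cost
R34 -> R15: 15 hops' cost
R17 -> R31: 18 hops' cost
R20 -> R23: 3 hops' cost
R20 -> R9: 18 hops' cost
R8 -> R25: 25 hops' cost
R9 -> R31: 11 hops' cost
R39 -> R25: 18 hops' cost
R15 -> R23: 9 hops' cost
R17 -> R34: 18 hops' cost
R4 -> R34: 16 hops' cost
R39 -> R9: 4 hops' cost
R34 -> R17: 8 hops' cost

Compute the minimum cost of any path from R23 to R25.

43 hops' cost

Shortest distances from R23:
R23: 0
R9: 9  (via R23)
R28: 19  (via R9)
R31: 20  (via R9)
R17: 25  (via R28)
R39: 25  (via R28)
R15: 33  (via R28)
R20: 39  (via R17)
R25: 43  (via R39)
Shortest route: R23 → R9 → R28 → R39 → R25 = 43 hops' cost.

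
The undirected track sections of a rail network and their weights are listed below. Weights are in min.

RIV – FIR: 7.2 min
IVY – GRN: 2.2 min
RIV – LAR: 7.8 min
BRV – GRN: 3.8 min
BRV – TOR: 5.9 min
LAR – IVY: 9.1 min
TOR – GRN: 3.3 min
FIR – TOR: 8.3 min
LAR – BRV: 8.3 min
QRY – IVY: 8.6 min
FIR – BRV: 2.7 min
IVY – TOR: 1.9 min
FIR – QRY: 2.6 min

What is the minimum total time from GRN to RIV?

Running Dijkstra from GRN:
GRN: 0
IVY: 2.2  (via GRN)
TOR: 3.3  (via GRN)
BRV: 3.8  (via GRN)
FIR: 6.5  (via BRV)
QRY: 9.1  (via FIR)
LAR: 11.3  (via IVY)
RIV: 13.7  (via FIR)
Shortest route: GRN → BRV → FIR → RIV = 13.7 min.

13.7 min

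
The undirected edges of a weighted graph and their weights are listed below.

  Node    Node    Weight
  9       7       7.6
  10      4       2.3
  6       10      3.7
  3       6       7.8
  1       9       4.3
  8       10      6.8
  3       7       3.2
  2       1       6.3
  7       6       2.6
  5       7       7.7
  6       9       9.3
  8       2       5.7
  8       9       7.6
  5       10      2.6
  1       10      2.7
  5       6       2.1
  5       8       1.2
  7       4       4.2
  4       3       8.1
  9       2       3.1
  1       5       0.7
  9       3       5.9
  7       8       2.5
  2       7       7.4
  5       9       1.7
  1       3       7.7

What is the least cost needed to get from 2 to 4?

Settle nodes by increasing distance from 2:
2: 0
9: 3.1  (via 2)
5: 4.8  (via 9)
1: 5.5  (via 5)
8: 5.7  (via 2)
6: 6.9  (via 5)
7: 7.4  (via 2)
10: 7.4  (via 5)
3: 9  (via 9)
4: 9.7  (via 10)
Shortest route: 2–9–5–10–4 = 9.7.

9.7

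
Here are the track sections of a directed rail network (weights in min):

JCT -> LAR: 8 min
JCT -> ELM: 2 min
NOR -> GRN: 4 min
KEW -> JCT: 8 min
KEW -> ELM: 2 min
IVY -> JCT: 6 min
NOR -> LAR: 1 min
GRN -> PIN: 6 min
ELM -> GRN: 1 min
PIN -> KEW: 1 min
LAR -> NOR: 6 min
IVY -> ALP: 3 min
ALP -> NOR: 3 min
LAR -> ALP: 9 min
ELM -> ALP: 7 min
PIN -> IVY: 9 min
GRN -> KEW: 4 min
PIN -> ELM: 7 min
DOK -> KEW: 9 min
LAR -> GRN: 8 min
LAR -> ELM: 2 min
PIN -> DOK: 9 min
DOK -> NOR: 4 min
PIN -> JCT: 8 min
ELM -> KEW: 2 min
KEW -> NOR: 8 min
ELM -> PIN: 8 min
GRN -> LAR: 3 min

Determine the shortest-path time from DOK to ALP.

14 min

Candidate routes:
DOK–NOR–GRN–LAR–ELM–ALP: 4+4+3+2+7 = 20
DOK–NOR–LAR–ALP: 4+1+9 = 14
DOK–KEW–ELM–ALP: 9+2+7 = 18
Cheapest is DOK–NOR–LAR–ALP at 14 min.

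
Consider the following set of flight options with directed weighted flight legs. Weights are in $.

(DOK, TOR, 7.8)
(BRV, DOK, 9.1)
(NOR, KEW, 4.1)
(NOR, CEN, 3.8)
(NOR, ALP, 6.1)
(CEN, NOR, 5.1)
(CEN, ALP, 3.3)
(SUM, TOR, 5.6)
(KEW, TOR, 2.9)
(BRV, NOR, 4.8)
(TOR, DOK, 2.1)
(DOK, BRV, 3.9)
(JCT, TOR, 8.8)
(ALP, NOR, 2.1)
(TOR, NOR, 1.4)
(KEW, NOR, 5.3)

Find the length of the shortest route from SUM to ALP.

Shortest distances from SUM:
SUM: 0
TOR: 5.6  (via SUM)
NOR: 7  (via TOR)
DOK: 7.7  (via TOR)
CEN: 10.8  (via NOR)
KEW: 11.1  (via NOR)
BRV: 11.6  (via DOK)
ALP: 13.1  (via NOR)
Shortest route: SUM–TOR–NOR–ALP = $13.1.

$13.1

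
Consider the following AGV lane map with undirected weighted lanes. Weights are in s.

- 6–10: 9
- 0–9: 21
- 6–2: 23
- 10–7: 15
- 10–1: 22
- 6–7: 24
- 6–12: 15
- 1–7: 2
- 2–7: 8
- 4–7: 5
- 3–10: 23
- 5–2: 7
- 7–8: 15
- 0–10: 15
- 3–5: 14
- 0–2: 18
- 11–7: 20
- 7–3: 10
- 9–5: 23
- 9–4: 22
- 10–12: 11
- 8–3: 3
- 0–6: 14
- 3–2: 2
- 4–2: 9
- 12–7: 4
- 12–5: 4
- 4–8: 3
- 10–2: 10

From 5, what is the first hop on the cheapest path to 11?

Candidate routes:
5–2–3–7–11: 7+2+10+20 = 39
5–2–7–11: 7+8+20 = 35
5–12–7–11: 4+4+20 = 28
Cheapest is 5–12–7–11 at 28 s.
So from 5 the first move is to 12.

12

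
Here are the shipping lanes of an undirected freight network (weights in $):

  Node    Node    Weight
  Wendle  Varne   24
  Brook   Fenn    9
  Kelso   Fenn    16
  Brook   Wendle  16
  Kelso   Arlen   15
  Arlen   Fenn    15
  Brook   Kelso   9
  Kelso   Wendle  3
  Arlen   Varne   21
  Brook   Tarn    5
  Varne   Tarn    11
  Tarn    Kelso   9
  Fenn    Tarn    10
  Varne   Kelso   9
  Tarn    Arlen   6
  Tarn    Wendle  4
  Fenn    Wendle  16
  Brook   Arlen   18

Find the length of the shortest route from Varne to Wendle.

Enumerating some paths:
Varne → Kelso → Wendle: 9+3 = 12
Varne → Tarn → Wendle: 11+4 = 15
Cheapest is Varne → Kelso → Wendle at $12.

$12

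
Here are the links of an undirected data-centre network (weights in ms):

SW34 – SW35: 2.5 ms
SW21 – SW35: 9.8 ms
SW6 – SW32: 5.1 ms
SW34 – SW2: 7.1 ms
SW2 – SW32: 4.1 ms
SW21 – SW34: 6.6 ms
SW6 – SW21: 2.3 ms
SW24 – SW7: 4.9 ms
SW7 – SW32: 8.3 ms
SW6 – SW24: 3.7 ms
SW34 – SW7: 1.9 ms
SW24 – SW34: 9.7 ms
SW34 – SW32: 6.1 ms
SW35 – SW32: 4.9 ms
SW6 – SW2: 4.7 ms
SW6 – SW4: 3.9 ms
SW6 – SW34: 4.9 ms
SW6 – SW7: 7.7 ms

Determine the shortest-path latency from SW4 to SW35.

Running Dijkstra from SW4:
SW4: 0
SW6: 3.9  (via SW4)
SW21: 6.2  (via SW6)
SW24: 7.6  (via SW6)
SW2: 8.6  (via SW6)
SW34: 8.8  (via SW6)
SW32: 9  (via SW6)
SW7: 10.7  (via SW34)
SW35: 11.3  (via SW34)
Shortest route: SW4 → SW6 → SW34 → SW35 = 11.3 ms.

11.3 ms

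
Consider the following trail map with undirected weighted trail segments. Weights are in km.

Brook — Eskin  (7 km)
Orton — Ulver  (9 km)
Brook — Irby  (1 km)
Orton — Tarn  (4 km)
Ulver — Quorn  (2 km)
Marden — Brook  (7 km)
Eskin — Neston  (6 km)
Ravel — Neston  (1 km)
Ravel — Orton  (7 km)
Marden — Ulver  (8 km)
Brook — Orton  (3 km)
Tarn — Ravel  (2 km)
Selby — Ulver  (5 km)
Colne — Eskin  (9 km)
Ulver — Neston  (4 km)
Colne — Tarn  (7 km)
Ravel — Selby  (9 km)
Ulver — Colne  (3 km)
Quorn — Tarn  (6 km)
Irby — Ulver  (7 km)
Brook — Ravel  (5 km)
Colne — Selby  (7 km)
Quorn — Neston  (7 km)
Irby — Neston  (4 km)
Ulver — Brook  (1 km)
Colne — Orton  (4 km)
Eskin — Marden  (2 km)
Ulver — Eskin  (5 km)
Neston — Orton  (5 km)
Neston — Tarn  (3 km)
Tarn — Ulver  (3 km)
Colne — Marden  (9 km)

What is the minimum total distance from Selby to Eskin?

10 km

Settle nodes by increasing distance from Selby:
Selby: 0
Ulver: 5  (via Selby)
Brook: 6  (via Ulver)
Irby: 7  (via Brook)
Quorn: 7  (via Ulver)
Colne: 7  (via Selby)
Tarn: 8  (via Ulver)
Orton: 9  (via Brook)
Ravel: 9  (via Selby)
Neston: 9  (via Ulver)
Eskin: 10  (via Ulver)
Shortest route: Selby–Ulver–Eskin = 10 km.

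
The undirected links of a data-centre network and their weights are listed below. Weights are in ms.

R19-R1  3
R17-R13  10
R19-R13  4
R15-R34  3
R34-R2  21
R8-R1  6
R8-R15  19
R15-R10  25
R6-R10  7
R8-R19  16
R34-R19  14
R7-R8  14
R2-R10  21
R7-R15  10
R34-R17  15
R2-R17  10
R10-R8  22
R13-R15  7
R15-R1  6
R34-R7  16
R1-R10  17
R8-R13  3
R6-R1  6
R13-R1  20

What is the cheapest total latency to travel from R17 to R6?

Settle nodes by increasing distance from R17:
R17: 0
R2: 10  (via R17)
R13: 10  (via R17)
R8: 13  (via R13)
R19: 14  (via R13)
R34: 15  (via R17)
R1: 17  (via R19)
R15: 17  (via R13)
R6: 23  (via R1)
Shortest route: R17–R13–R19–R1–R6 = 23 ms.

23 ms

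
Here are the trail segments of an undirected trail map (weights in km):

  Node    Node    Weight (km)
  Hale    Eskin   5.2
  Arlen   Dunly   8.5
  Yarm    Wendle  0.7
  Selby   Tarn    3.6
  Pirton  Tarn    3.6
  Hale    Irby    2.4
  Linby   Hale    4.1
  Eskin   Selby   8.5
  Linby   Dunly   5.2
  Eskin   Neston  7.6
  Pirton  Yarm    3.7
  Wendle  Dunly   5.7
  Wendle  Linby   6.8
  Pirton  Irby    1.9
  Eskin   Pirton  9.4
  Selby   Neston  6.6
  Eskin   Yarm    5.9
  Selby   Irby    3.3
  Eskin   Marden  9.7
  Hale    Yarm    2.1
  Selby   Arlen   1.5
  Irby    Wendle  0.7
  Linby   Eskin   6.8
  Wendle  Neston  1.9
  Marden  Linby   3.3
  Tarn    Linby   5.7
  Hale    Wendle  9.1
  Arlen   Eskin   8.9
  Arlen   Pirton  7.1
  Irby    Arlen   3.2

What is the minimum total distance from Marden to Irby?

Compare a few routes:
Marden → Linby → Hale → Yarm → Wendle → Irby: 3.3+4.1+2.1+0.7+0.7 = 10.9
Marden → Linby → Hale → Irby: 3.3+4.1+2.4 = 9.8
Marden → Linby → Wendle → Irby: 3.3+6.8+0.7 = 10.8
Cheapest is Marden → Linby → Hale → Irby at 9.8 km.

9.8 km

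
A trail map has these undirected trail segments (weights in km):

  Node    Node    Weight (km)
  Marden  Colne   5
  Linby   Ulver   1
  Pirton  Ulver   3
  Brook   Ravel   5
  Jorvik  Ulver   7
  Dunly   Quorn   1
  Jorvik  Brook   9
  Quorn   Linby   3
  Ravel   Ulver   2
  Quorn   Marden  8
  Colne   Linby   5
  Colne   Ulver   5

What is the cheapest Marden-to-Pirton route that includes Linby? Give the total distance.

14 km

Best Marden to Linby: Marden → Colne → Linby costing 10
Shortest Linby→Pirton: Linby → Ulver → Pirton = 4
Total via Linby: 10 + 4 = 14 km.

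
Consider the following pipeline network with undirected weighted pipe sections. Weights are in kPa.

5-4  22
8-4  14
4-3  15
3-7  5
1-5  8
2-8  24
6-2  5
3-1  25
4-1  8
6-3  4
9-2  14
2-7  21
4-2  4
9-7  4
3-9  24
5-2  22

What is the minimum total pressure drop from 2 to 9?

Enumerating some paths:
2 - 6 - 3 - 7 - 9: 5+4+5+4 = 18
2 - 9: 14 = 14
2 - 7 - 9: 21+4 = 25
Cheapest is 2 - 9 at 14 kPa.

14 kPa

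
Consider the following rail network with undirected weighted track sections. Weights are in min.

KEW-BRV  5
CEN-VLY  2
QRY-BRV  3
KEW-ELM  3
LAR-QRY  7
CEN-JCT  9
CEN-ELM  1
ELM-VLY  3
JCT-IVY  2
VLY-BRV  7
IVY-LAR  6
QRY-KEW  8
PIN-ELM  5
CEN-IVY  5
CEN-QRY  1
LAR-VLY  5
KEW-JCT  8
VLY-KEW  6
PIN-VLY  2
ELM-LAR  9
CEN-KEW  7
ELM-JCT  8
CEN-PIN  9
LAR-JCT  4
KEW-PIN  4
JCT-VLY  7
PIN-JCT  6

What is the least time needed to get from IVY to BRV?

Settle nodes by increasing distance from IVY:
IVY: 0
JCT: 2  (via IVY)
CEN: 5  (via IVY)
LAR: 6  (via IVY)
ELM: 6  (via CEN)
QRY: 6  (via CEN)
VLY: 7  (via CEN)
PIN: 8  (via JCT)
KEW: 9  (via ELM)
BRV: 9  (via QRY)
Shortest route: IVY–CEN–QRY–BRV = 9 min.

9 min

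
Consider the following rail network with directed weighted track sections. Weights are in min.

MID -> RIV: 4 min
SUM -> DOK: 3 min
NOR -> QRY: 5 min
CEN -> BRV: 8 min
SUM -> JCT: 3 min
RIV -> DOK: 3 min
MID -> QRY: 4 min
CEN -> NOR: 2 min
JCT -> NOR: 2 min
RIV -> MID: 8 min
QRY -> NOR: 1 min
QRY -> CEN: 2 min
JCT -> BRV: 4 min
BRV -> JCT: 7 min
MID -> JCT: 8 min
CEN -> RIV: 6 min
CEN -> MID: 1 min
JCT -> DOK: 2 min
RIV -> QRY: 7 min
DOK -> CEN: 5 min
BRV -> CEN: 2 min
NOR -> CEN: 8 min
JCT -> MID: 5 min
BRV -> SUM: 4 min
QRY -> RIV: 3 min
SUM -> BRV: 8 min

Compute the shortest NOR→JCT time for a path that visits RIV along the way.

24 min

Shortest NOR→RIV: NOR → QRY → RIV = 8
Best RIV to JCT: RIV → MID → JCT costing 16
Total via RIV: 8 + 16 = 24 min.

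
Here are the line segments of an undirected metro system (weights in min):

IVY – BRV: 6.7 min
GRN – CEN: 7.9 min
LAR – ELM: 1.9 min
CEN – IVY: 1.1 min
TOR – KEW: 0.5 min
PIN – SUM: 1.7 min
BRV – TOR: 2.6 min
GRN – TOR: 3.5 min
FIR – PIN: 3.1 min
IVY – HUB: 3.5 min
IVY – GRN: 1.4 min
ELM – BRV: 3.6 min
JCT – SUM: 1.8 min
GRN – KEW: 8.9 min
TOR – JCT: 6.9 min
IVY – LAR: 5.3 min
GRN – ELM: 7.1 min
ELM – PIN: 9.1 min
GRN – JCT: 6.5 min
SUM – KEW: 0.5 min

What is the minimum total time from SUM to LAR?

Settle nodes by increasing distance from SUM:
SUM: 0
KEW: 0.5  (via SUM)
TOR: 1  (via KEW)
PIN: 1.7  (via SUM)
JCT: 1.8  (via SUM)
BRV: 3.6  (via TOR)
GRN: 4.5  (via TOR)
FIR: 4.8  (via PIN)
IVY: 5.9  (via GRN)
CEN: 7  (via IVY)
ELM: 7.2  (via BRV)
LAR: 9.1  (via ELM)
Shortest route: SUM → KEW → TOR → BRV → ELM → LAR = 9.1 min.

9.1 min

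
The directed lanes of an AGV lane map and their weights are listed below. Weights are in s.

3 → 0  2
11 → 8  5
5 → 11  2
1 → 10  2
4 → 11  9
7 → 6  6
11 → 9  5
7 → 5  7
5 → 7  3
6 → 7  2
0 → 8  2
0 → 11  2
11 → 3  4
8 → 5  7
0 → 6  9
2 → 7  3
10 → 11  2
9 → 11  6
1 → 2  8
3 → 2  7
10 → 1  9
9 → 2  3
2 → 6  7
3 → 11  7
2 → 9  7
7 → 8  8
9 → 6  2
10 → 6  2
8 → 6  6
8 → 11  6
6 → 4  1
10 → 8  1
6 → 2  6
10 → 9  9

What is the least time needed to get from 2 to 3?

16 s

Enumerating some paths:
2 - 6 - 4 - 11 - 3: 7+1+9+4 = 21
2 - 9 - 11 - 3: 7+6+4 = 17
2 - 7 - 8 - 11 - 3: 3+8+6+4 = 21
2 - 7 - 5 - 11 - 3: 3+7+2+4 = 16
Cheapest is 2 - 7 - 5 - 11 - 3 at 16 s.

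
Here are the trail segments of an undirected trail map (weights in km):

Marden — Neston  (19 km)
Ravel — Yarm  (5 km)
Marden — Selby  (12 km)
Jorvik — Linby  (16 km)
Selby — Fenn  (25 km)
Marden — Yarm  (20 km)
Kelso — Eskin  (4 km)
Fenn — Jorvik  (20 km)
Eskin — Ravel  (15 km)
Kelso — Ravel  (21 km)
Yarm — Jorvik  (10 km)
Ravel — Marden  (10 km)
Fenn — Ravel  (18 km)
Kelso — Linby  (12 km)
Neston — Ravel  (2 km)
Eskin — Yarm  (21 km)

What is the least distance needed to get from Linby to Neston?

33 km

Running Dijkstra from Linby:
Linby: 0
Kelso: 12  (via Linby)
Eskin: 16  (via Kelso)
Jorvik: 16  (via Linby)
Yarm: 26  (via Jorvik)
Ravel: 31  (via Eskin)
Neston: 33  (via Ravel)
Shortest route: Linby–Kelso–Eskin–Ravel–Neston = 33 km.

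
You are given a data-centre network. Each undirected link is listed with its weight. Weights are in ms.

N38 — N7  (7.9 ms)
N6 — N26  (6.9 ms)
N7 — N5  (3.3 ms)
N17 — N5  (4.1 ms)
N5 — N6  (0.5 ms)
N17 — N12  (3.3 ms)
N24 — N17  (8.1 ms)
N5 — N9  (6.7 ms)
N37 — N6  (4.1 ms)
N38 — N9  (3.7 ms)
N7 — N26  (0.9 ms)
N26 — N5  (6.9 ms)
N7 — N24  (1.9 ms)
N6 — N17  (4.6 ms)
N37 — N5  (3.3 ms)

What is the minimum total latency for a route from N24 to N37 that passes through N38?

Shortest N24→N38: N24–N7–N38 = 9.8
Shortest N38→N37: N38–N9–N5–N37 = 13.7
Total via N38: 9.8 + 13.7 = 23.5 ms.

23.5 ms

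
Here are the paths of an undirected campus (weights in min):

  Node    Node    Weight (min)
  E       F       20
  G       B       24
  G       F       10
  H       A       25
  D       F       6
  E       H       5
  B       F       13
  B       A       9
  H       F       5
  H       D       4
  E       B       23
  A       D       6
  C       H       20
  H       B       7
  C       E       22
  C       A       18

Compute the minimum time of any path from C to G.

35 min

Settle nodes by increasing distance from C:
C: 0
A: 18  (via C)
H: 20  (via C)
E: 22  (via C)
D: 24  (via A)
F: 25  (via H)
B: 27  (via A)
G: 35  (via F)
Shortest route: C → H → F → G = 35 min.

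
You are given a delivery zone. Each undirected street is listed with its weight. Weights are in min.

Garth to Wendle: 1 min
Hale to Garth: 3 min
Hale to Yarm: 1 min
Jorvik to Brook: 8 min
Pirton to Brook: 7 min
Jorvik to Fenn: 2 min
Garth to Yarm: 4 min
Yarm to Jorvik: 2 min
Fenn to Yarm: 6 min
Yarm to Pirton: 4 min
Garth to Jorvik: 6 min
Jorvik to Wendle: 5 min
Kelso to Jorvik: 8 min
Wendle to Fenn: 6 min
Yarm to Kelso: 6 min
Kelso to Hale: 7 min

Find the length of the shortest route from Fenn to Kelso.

10 min

Running Dijkstra from Fenn:
Fenn: 0
Jorvik: 2  (via Fenn)
Yarm: 4  (via Jorvik)
Hale: 5  (via Yarm)
Wendle: 6  (via Fenn)
Garth: 7  (via Wendle)
Pirton: 8  (via Yarm)
Brook: 10  (via Jorvik)
Kelso: 10  (via Jorvik)
Shortest route: Fenn → Jorvik → Kelso = 10 min.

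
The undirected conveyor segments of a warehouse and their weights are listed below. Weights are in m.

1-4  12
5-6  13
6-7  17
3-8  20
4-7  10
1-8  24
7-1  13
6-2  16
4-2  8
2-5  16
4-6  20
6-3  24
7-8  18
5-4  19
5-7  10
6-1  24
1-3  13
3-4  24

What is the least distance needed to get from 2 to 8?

36 m

Enumerating some paths:
2 - 6 - 7 - 8: 16+17+18 = 51
2 - 4 - 7 - 8: 8+10+18 = 36
2 - 5 - 7 - 8: 16+10+18 = 44
2 - 4 - 1 - 8: 8+12+24 = 44
The minimum is 36 m via 2 - 4 - 7 - 8.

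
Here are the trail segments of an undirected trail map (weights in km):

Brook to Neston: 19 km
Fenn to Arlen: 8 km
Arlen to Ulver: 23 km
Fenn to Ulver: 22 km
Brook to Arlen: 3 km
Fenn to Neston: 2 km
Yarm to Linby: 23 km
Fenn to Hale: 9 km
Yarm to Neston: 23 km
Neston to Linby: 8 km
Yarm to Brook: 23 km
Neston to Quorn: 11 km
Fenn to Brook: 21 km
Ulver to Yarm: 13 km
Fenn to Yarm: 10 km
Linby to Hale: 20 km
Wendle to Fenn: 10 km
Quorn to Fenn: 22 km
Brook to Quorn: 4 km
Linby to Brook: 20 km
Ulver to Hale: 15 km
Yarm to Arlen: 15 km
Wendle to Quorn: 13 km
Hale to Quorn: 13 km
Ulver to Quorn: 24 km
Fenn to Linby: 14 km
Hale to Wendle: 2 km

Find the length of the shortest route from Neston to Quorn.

11 km

Settle nodes by increasing distance from Neston:
Neston: 0
Fenn: 2  (via Neston)
Linby: 8  (via Neston)
Arlen: 10  (via Fenn)
Hale: 11  (via Fenn)
Quorn: 11  (via Neston)
Shortest route: Neston → Quorn = 11 km.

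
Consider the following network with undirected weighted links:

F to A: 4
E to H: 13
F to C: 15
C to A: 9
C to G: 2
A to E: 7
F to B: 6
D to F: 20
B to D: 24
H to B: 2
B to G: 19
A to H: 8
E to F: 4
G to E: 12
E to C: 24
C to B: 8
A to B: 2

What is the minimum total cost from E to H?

Enumerating some paths:
E → F → B → H: 4+6+2 = 12
E → A → B → H: 7+2+2 = 11
The minimum is 11 via E → A → B → H.

11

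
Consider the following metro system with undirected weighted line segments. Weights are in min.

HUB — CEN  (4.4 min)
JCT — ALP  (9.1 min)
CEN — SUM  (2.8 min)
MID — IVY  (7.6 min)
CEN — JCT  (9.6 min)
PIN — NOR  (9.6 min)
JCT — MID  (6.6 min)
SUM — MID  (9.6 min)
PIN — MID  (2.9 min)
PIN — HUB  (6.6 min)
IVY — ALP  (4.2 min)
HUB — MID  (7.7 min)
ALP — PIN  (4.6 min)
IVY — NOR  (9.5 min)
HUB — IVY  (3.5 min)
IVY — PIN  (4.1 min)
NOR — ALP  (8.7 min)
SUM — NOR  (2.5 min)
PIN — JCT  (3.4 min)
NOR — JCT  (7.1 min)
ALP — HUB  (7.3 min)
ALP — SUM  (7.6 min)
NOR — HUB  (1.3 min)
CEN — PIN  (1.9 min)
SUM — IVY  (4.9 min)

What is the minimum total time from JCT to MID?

6.3 min

Candidate routes:
JCT–PIN–MID: 3.4+2.9 = 6.3
JCT–CEN–PIN–MID: 9.6+1.9+2.9 = 14.4
JCT–PIN–IVY–MID: 3.4+4.1+7.6 = 15.1
JCT–MID: 6.6 = 6.6
Cheapest is JCT–PIN–MID at 6.3 min.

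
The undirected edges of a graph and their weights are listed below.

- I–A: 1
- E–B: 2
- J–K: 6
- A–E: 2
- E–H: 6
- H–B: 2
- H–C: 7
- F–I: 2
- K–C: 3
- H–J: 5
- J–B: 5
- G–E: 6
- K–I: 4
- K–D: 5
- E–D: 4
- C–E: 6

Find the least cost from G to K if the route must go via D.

Shortest G→D: G → E → D = 10
Best D to K: D → K costing 5
Total via D: 10 + 5 = 15.

15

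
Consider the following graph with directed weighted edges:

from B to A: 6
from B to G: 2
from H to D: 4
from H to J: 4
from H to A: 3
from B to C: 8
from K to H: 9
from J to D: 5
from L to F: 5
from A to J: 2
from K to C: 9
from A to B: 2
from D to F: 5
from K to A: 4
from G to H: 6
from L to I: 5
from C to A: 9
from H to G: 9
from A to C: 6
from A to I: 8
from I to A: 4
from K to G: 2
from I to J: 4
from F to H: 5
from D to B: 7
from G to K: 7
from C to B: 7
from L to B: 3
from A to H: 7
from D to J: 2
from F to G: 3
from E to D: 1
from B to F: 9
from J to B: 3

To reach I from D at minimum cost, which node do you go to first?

J

Candidate routes:
D–J–B–A–I: 2+3+6+8 = 19
D–F–H–A–I: 5+5+3+8 = 21
D–B–A–I: 7+6+8 = 21
Cheapest is D–J–B–A–I at 19.
So from D the first move is to J.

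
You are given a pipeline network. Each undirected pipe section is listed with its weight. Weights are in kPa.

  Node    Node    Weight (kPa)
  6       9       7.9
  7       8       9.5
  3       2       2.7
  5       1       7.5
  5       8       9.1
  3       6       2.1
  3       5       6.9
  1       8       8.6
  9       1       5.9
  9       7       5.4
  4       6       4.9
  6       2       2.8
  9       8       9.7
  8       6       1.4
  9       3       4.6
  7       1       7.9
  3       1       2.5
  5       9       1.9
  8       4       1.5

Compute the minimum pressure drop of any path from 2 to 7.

Enumerating some paths:
2 - 3 - 1 - 7: 2.7+2.5+7.9 = 13.1
2 - 3 - 9 - 7: 2.7+4.6+5.4 = 12.7
The minimum is 12.7 kPa via 2 - 3 - 9 - 7.

12.7 kPa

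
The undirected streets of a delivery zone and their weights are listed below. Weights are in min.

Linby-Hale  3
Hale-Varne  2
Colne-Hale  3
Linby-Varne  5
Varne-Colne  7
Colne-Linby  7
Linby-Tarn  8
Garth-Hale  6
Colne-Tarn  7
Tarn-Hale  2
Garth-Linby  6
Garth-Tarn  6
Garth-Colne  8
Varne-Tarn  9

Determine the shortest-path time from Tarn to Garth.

Compare a few routes:
Tarn–Garth: 6 = 6
Tarn–Hale–Garth: 2+6 = 8
The minimum is 6 min via Tarn–Garth.

6 min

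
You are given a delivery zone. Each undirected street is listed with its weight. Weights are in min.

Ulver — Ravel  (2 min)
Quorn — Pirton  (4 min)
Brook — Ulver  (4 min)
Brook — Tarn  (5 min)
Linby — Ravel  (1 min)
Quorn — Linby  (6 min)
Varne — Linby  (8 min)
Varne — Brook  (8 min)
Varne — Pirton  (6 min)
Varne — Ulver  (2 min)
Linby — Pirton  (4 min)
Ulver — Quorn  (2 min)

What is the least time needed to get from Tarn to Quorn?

11 min

Enumerating some paths:
Tarn - Brook - Ulver - Quorn: 5+4+2 = 11
Tarn - Brook - Varne - Ulver - Quorn: 5+8+2+2 = 17
The minimum is 11 min via Tarn - Brook - Ulver - Quorn.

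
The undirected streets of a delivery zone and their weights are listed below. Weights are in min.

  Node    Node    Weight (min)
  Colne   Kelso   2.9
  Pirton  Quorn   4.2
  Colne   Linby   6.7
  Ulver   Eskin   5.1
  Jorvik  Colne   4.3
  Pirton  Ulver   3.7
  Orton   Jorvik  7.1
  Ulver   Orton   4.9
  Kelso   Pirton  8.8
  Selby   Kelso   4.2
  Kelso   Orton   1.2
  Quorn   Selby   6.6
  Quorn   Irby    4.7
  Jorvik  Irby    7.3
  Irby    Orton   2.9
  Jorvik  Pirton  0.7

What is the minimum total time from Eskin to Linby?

Running Dijkstra from Eskin:
Eskin: 0
Ulver: 5.1  (via Eskin)
Pirton: 8.8  (via Ulver)
Jorvik: 9.5  (via Pirton)
Orton: 10  (via Ulver)
Kelso: 11.2  (via Orton)
Irby: 12.9  (via Orton)
Quorn: 13  (via Pirton)
Colne: 13.8  (via Jorvik)
Selby: 15.4  (via Kelso)
Linby: 20.5  (via Colne)
Shortest route: Eskin → Ulver → Pirton → Jorvik → Colne → Linby = 20.5 min.

20.5 min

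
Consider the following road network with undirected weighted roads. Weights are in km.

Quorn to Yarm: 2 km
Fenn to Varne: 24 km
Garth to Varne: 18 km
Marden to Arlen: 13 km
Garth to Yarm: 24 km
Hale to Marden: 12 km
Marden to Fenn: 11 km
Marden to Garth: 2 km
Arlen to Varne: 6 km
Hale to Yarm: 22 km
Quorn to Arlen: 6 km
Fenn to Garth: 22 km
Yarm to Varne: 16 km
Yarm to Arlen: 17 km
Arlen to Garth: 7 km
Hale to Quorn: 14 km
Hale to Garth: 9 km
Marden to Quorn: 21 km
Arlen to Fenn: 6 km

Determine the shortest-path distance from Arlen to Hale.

Enumerating some paths:
Arlen - Garth - Hale: 7+9 = 16
Arlen - Quorn - Hale: 6+14 = 20
The minimum is 16 km via Arlen - Garth - Hale.

16 km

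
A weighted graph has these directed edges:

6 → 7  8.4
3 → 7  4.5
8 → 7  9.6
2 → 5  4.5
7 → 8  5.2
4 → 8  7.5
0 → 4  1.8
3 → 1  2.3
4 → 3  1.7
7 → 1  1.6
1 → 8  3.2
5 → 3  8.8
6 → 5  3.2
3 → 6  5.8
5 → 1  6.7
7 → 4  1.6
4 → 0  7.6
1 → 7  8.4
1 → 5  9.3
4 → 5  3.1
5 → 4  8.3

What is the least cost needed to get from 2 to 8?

14.4

Enumerating some paths:
2–5–1–8: 4.5+6.7+3.2 = 14.4
2–5–3–1–8: 4.5+8.8+2.3+3.2 = 18.8
The minimum is 14.4 via 2–5–1–8.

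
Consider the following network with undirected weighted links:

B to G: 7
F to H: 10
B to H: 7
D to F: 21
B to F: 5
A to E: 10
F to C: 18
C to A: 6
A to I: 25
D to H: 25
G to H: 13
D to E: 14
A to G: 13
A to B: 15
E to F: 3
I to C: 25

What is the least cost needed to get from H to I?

47

Settle nodes by increasing distance from H:
H: 0
B: 7  (via H)
F: 10  (via H)
E: 13  (via F)
G: 13  (via H)
A: 22  (via B)
D: 25  (via H)
C: 28  (via F)
I: 47  (via A)
Shortest route: H → B → A → I = 47.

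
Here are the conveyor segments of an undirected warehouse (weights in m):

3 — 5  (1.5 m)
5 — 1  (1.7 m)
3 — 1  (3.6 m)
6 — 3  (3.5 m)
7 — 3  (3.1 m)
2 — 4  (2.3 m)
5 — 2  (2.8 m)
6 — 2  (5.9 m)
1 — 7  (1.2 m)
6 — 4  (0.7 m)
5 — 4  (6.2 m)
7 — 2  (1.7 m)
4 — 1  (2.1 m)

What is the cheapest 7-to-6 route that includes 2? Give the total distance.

4.7 m

Shortest 7→2: 7 → 2 = 1.7
Best 2 to 6: 2 → 4 → 6 costing 3
Total via 2: 1.7 + 3 = 4.7 m.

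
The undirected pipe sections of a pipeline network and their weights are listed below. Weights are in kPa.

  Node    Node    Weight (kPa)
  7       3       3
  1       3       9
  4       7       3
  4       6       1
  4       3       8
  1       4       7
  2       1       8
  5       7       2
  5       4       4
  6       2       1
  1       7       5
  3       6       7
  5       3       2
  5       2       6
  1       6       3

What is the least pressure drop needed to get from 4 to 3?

Running Dijkstra from 4:
4: 0
6: 1  (via 4)
2: 2  (via 6)
7: 3  (via 4)
1: 4  (via 6)
5: 4  (via 4)
3: 6  (via 7)
Shortest route: 4–7–3 = 6 kPa.

6 kPa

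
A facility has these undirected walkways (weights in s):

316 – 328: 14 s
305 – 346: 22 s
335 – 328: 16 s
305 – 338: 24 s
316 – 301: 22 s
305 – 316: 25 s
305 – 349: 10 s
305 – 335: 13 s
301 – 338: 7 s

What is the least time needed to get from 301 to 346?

Candidate routes:
301 → 316 → 305 → 346: 22+25+22 = 69
301 → 338 → 305 → 346: 7+24+22 = 53
Cheapest is 301 → 338 → 305 → 346 at 53 s.

53 s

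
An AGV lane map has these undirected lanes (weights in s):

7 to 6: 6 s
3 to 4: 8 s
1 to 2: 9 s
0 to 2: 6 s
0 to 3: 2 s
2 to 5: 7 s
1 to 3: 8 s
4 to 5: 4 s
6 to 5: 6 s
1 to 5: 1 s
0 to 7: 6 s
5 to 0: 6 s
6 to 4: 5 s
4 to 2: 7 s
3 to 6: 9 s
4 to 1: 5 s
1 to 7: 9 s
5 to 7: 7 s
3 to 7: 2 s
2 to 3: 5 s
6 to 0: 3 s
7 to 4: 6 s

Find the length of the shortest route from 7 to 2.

Settle nodes by increasing distance from 7:
7: 0
3: 2  (via 7)
0: 4  (via 3)
4: 6  (via 7)
6: 6  (via 7)
2: 7  (via 3)
Shortest route: 7–3–2 = 7 s.

7 s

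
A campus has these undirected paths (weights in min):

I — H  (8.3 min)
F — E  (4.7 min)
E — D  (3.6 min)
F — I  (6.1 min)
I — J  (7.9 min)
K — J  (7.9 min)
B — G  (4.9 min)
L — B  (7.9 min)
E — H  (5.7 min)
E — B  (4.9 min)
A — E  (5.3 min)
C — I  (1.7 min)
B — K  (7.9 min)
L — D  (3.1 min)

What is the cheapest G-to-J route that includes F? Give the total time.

Best G to F: G → B → E → F costing 14.5
Best F to J: F → I → J costing 14
Total via F: 14.5 + 14 = 28.5 min.

28.5 min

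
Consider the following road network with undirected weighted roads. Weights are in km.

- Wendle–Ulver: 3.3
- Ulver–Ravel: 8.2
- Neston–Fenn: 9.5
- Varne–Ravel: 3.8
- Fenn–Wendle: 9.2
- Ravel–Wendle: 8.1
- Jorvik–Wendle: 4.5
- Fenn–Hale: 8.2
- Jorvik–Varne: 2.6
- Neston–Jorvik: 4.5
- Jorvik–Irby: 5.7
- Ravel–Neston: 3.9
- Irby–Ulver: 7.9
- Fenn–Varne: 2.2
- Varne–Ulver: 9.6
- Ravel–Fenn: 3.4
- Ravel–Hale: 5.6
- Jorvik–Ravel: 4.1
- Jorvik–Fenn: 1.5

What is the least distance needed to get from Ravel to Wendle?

8.1 km

Running Dijkstra from Ravel:
Ravel: 0
Fenn: 3.4  (via Ravel)
Varne: 3.8  (via Ravel)
Neston: 3.9  (via Ravel)
Jorvik: 4.1  (via Ravel)
Hale: 5.6  (via Ravel)
Wendle: 8.1  (via Ravel)
Shortest route: Ravel → Wendle = 8.1 km.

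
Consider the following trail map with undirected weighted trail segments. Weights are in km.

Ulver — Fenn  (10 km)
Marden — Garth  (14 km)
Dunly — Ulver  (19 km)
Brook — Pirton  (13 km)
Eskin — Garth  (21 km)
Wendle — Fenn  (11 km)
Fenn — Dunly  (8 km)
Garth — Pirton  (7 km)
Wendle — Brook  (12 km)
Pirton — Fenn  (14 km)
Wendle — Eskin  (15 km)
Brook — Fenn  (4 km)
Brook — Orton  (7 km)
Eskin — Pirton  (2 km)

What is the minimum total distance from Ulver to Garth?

Settle nodes by increasing distance from Ulver:
Ulver: 0
Fenn: 10  (via Ulver)
Brook: 14  (via Fenn)
Dunly: 18  (via Fenn)
Wendle: 21  (via Fenn)
Orton: 21  (via Brook)
Pirton: 24  (via Fenn)
Eskin: 26  (via Pirton)
Garth: 31  (via Pirton)
Shortest route: Ulver–Fenn–Pirton–Garth = 31 km.

31 km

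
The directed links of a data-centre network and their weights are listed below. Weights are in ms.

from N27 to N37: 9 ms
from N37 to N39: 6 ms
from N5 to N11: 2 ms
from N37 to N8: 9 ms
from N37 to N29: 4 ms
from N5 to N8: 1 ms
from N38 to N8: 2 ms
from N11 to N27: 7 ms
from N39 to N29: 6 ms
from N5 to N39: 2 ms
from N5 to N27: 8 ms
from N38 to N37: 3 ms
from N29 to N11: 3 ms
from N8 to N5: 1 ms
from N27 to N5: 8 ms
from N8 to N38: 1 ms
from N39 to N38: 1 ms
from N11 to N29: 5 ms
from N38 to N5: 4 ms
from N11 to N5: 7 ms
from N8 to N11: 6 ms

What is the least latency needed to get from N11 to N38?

Settle nodes by increasing distance from N11:
N11: 0
N29: 5  (via N11)
N27: 7  (via N11)
N5: 7  (via N11)
N8: 8  (via N5)
N38: 9  (via N8)
Shortest route: N11–N5–N8–N38 = 9 ms.

9 ms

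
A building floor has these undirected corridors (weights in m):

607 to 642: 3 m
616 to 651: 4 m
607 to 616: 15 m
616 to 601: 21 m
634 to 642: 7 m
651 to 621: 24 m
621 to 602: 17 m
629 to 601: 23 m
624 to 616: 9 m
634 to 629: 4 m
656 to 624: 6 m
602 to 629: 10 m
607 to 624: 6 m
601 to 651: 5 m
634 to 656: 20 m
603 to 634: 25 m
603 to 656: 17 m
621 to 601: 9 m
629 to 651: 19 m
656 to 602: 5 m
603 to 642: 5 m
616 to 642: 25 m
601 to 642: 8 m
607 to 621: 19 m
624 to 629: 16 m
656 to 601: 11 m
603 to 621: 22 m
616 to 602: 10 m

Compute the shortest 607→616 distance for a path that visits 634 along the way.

34 m

Best 607 to 634: 607–642–634 costing 10
Shortest 634→616: 634–629–602–616 = 24
Total via 634: 10 + 24 = 34 m.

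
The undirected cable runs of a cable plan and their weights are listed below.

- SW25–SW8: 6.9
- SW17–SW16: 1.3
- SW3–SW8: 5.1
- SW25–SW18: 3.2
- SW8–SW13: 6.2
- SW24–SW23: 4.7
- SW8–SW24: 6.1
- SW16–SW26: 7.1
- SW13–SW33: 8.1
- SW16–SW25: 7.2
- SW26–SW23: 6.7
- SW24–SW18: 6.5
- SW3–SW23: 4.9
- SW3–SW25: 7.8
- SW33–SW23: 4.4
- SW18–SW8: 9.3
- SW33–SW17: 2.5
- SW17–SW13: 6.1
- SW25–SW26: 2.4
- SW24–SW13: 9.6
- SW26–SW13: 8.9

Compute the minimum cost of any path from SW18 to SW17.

Shortest distances from SW18:
SW18: 0
SW25: 3.2  (via SW18)
SW26: 5.6  (via SW25)
SW24: 6.5  (via SW18)
SW8: 9.3  (via SW18)
SW16: 10.4  (via SW25)
SW3: 11  (via SW25)
SW23: 11.2  (via SW24)
SW17: 11.7  (via SW16)
Shortest route: SW18–SW25–SW16–SW17 = 11.7.

11.7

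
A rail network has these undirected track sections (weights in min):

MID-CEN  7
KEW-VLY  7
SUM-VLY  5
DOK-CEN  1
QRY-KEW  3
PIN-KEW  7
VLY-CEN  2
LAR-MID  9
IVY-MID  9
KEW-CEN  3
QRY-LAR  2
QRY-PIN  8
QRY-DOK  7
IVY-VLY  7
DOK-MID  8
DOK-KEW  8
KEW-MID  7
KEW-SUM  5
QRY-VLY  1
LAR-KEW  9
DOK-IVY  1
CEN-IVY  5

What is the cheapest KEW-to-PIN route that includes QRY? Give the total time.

11 min

Best KEW to QRY: KEW → QRY costing 3
Best QRY to PIN: QRY → PIN costing 8
Total via QRY: 3 + 8 = 11 min.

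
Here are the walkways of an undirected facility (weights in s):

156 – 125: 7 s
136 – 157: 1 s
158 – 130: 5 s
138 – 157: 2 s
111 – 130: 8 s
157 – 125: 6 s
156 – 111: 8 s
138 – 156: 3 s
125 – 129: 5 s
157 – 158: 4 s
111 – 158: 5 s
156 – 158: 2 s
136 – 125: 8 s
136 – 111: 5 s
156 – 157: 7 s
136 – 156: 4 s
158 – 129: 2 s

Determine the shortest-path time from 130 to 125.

12 s

Candidate routes:
130 → 158 → 129 → 125: 5+2+5 = 12
130 → 158 → 157 → 125: 5+4+6 = 15
130 → 158 → 157 → 136 → 125: 5+4+1+8 = 18
130 → 158 → 156 → 125: 5+2+7 = 14
Cheapest is 130 → 158 → 129 → 125 at 12 s.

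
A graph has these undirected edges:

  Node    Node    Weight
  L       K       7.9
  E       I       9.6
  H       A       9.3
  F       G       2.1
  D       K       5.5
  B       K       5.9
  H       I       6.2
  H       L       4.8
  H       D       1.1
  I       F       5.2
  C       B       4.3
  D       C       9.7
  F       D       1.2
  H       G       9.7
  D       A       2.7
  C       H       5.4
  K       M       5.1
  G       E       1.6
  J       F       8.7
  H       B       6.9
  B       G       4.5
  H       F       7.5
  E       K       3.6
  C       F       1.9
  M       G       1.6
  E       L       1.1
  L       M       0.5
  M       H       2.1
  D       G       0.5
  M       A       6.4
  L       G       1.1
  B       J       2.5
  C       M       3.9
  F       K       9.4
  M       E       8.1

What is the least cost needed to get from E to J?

Shortest distances from E:
E: 0
L: 1.1  (via E)
G: 1.6  (via E)
M: 1.6  (via L)
D: 2.1  (via G)
H: 3.2  (via D)
F: 3.3  (via D)
K: 3.6  (via E)
A: 4.8  (via D)
C: 5.2  (via F)
B: 6.1  (via G)
I: 8.5  (via F)
J: 8.6  (via B)
Shortest route: E–G–B–J = 8.6.

8.6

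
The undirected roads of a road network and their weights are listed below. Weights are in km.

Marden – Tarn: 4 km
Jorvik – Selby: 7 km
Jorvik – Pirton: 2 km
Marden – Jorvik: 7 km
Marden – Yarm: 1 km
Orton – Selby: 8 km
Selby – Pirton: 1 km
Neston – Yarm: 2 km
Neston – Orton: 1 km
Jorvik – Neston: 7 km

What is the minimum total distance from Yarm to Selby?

11 km

Compare a few routes:
Yarm → Neston → Jorvik → Pirton → Selby: 2+7+2+1 = 12
Yarm → Neston → Orton → Selby: 2+1+8 = 11
Cheapest is Yarm → Neston → Orton → Selby at 11 km.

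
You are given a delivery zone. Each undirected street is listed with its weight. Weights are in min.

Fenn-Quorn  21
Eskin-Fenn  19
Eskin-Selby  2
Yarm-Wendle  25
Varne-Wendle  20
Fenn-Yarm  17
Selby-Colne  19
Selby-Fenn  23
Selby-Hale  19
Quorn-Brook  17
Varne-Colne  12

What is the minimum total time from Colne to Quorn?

Candidate routes:
Colne–Selby–Eskin–Fenn–Quorn: 19+2+19+21 = 61
Colne–Selby–Fenn–Quorn: 19+23+21 = 63
The minimum is 61 min via Colne–Selby–Eskin–Fenn–Quorn.

61 min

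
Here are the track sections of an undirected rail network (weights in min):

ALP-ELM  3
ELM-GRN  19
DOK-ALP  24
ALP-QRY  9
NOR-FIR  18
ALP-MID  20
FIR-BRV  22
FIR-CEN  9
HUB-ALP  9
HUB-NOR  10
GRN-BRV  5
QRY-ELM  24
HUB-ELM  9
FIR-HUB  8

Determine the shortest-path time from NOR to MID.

Settle nodes by increasing distance from NOR:
NOR: 0
HUB: 10  (via NOR)
FIR: 18  (via NOR)
ALP: 19  (via HUB)
ELM: 19  (via HUB)
CEN: 27  (via FIR)
QRY: 28  (via ALP)
GRN: 38  (via ELM)
MID: 39  (via ALP)
Shortest route: NOR → HUB → ALP → MID = 39 min.

39 min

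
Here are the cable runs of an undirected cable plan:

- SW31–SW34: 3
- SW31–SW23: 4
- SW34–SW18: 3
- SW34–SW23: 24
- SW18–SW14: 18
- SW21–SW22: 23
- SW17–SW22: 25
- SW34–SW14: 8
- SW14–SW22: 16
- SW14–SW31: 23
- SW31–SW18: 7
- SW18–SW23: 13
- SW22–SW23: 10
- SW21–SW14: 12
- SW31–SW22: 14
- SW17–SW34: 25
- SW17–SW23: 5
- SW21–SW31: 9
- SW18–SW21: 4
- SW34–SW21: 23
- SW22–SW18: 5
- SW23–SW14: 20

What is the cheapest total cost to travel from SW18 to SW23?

10

Enumerating some paths:
SW18 → SW34 → SW31 → SW23: 3+3+4 = 10
SW18 → SW31 → SW23: 7+4 = 11
SW18 → SW23: 13 = 13
The minimum is 10 via SW18 → SW34 → SW31 → SW23.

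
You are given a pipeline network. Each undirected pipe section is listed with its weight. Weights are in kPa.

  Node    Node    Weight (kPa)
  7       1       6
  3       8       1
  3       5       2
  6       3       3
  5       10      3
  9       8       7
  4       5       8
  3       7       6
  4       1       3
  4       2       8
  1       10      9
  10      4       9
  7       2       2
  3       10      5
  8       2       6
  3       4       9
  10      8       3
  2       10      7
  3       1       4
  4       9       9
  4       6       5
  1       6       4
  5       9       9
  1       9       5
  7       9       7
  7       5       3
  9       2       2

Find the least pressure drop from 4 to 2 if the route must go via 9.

Shortest 4→9: 4 → 1 → 9 = 8
Best 9 to 2: 9 → 2 costing 2
Total via 9: 8 + 2 = 10 kPa.

10 kPa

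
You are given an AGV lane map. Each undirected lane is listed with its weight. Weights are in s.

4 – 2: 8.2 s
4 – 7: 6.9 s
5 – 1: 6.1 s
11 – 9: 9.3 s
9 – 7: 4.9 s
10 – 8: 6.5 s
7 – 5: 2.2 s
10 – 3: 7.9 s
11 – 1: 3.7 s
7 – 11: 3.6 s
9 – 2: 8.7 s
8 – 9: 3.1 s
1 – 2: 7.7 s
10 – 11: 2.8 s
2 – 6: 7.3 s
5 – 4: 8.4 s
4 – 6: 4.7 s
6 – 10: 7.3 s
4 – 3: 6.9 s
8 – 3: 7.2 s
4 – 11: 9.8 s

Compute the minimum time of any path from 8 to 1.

Settle nodes by increasing distance from 8:
8: 0
9: 3.1  (via 8)
10: 6.5  (via 8)
3: 7.2  (via 8)
7: 8  (via 9)
11: 9.3  (via 10)
5: 10.2  (via 7)
2: 11.8  (via 9)
1: 13  (via 11)
Shortest route: 8–10–11–1 = 13 s.

13 s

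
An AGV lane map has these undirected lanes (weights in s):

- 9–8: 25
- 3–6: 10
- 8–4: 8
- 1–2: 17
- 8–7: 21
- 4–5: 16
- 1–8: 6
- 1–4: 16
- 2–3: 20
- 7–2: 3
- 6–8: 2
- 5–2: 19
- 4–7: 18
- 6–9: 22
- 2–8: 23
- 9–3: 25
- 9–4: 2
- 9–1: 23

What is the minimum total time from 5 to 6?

Running Dijkstra from 5:
5: 0
4: 16  (via 5)
9: 18  (via 4)
2: 19  (via 5)
7: 22  (via 2)
8: 24  (via 4)
6: 26  (via 8)
Shortest route: 5 → 4 → 8 → 6 = 26 s.

26 s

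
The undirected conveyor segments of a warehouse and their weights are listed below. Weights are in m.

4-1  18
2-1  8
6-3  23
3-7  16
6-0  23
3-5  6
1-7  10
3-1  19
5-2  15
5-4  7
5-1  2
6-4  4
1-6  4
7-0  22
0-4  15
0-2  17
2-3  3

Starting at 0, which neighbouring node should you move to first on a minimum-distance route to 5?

4

Compare a few routes:
0–4–6–1–5: 15+4+4+2 = 25
0–2–1–5: 17+8+2 = 27
0–2–3–5: 17+3+6 = 26
0–4–5: 15+7 = 22
The minimum is 22 m via 0–4–5.
So from 0 the first move is to 4.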